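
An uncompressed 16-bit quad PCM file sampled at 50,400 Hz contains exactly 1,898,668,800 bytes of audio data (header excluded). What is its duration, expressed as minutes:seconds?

78:29

Byte rate = 50,400 × 2 × 4 = 403,200 bytes/s.
Duration = 1,898,668,800 / 403,200 = 4,709 s.
4,709 s = 78:29.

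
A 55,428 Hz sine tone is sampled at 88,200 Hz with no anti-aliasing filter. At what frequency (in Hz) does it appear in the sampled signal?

Nyquist = 88,200/2 = 44,100 Hz; 55,428 Hz exceeds it.
Alias = |55,428 − 1×88,200| = |55,428 − 88,200| = 32,772 Hz.

32,772 Hz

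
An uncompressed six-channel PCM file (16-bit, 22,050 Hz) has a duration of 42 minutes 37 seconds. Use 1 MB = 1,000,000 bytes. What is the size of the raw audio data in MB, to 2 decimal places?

676.58 MB

Duration = 42 minutes 37 seconds = 2,557 s.
Bytes = 22,050 samples/s × 2,557 s × 2 bytes/sample × 6 ch = 676,582,200 bytes.
676,582,200 / 1,000,000 = 676.58 MB.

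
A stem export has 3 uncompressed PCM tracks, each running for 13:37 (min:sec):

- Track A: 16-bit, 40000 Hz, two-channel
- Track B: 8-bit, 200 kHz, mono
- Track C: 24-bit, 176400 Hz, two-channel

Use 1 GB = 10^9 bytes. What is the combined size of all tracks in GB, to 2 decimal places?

13:37 (min:sec) = 817 s.
Track A: 40,000 × 817 × 2 × 2 = 130,720,000 bytes.
Track B: 200,000 × 817 × 1 × 1 = 163,400,000 bytes.
Track C: 176,400 × 817 × 3 × 2 = 864,712,800 bytes.
Total = 1,158,832,800 bytes = 1.16 GB.

1.16 GB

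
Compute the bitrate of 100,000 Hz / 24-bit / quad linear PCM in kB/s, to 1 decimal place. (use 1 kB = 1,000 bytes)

1200.0 kB/s

Bit rate = 100,000 × 24 × 4 = 9,600,000 bits/s.
9,600,000 / 8 = 1,200,000 B/s = 1200.0 kB/s.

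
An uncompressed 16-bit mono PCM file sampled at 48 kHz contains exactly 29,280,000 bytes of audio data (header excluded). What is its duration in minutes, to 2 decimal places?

Byte rate = 48,000 × 2 × 1 = 96,000 bytes/s.
Duration = 29,280,000 / 96,000 = 305 s.
305 s / 60 = 5.08 minutes.

5.08 minutes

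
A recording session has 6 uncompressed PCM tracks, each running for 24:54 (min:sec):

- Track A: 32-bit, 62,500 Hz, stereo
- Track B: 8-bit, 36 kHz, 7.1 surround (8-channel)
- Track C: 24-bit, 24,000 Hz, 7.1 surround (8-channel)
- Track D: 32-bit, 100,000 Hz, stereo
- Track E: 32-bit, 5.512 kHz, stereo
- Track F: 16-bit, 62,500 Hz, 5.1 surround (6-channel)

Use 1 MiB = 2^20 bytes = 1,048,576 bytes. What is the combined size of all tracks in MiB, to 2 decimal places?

4214.66 MiB

24:54 (min:sec) = 1,494 s.
Track A: 62,500 × 1,494 × 4 × 2 = 747,000,000 bytes.
Track B: 36,000 × 1,494 × 1 × 8 = 430,272,000 bytes.
Track C: 24,000 × 1,494 × 3 × 8 = 860,544,000 bytes.
Track D: 100,000 × 1,494 × 4 × 2 = 1,195,200,000 bytes.
Track E: 5,512 × 1,494 × 4 × 2 = 65,879,424 bytes.
Track F: 62,500 × 1,494 × 2 × 6 = 1,120,500,000 bytes.
Total = 4,419,395,424 bytes = 4214.66 MiB.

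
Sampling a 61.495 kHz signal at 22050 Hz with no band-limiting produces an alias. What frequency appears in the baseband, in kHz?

Nyquist = 22,050/2 = 11,025 Hz; 61,495 Hz exceeds it.
Alias = |61,495 − 3×22,050| = |61,495 − 66,150| = 4,655 Hz = 4.655 kHz.

4.655 kHz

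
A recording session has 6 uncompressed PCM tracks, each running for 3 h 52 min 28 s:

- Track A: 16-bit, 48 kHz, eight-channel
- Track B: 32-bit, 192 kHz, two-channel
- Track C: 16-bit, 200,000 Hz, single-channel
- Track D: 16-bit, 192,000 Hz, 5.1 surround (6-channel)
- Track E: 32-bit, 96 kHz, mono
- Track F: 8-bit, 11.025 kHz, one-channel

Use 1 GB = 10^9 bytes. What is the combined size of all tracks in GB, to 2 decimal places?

3 h 52 min 28 s = 13,948 s.
Track A: 48,000 × 13,948 × 2 × 8 = 10,712,064,000 bytes.
Track B: 192,000 × 13,948 × 4 × 2 = 21,424,128,000 bytes.
Track C: 200,000 × 13,948 × 2 × 1 = 5,579,200,000 bytes.
Track D: 192,000 × 13,948 × 2 × 6 = 32,136,192,000 bytes.
Track E: 96,000 × 13,948 × 4 × 1 = 5,356,032,000 bytes.
Track F: 11,025 × 13,948 × 1 × 1 = 153,776,700 bytes.
Total = 75,361,392,700 bytes = 75.36 GB.

75.36 GB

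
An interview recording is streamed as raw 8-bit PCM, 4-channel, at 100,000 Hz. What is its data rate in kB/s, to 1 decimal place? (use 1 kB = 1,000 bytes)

400.0 kB/s

Bit rate = 100,000 × 8 × 4 = 3,200,000 bits/s.
3,200,000 / 8 = 400,000 B/s = 400.0 kB/s.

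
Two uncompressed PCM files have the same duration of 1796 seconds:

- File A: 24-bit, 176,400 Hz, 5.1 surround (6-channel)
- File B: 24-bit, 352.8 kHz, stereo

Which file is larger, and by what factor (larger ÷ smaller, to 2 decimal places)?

File A, by a factor of 1.50

File A: 176,400 × 3 × 6 = 3,175,200 bytes/s.
File B: 352,800 × 3 × 2 = 2,116,800 bytes/s.
File A is larger; ratio = 5,702,659,200 / 3,801,772,800 = 1.50.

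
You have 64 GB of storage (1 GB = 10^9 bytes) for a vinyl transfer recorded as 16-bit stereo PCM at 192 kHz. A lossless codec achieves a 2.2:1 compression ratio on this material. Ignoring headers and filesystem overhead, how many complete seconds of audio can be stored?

Uncompressed byte rate = 192,000 × 2 × 2 = 768,000 bytes/s.
After 2.2:1 compression, effective rate ≈ 349090.91 bytes/s.
Capacity = 64 × 1,000,000,000 = 64,000,000,000 bytes.
64,000,000,000 / effective rate ≈ 183333.33 s → 183,333 seconds.

183,333 seconds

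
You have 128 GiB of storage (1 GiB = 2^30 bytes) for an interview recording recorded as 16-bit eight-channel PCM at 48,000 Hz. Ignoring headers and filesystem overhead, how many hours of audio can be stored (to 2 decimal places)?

Uncompressed byte rate = 48,000 × 2 × 8 = 768,000 bytes/s.
Capacity = 128 × 1,073,741,824 = 137,438,953,472 bytes.
137,438,953,472 / 768,000 ≈ 178956.97 s → 49.71 hours.

49.71 hours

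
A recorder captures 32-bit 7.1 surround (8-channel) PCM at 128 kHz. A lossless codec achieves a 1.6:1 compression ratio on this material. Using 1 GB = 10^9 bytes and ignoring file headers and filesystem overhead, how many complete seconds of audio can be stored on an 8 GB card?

3,125 seconds

Uncompressed byte rate = 128,000 × 4 × 8 = 4,096,000 bytes/s.
After 1.6:1 compression, effective rate ≈ 2560000 bytes/s.
Capacity = 8 × 1,000,000,000 = 8,000,000,000 bytes.
8,000,000,000 / effective rate ≈ 3125 s → 3,125 seconds.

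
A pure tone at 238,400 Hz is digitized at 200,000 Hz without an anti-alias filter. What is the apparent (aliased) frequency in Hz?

38,400 Hz

Nyquist = 200,000/2 = 100,000 Hz; 238,400 Hz exceeds it.
Alias = |238,400 − 1×200,000| = |238,400 − 200,000| = 38,400 Hz.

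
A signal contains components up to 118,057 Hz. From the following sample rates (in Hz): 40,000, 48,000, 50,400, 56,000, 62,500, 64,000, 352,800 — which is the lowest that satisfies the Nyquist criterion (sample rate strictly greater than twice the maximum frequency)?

352,800 Hz

Need sample rate > 2 × 118,057 = 236,114 Hz.
Lowest listed rate above 236,114 Hz is 352,800 Hz.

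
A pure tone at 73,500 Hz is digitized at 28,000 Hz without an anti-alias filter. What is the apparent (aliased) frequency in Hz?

10,500 Hz

Nyquist = 28,000/2 = 14,000 Hz; 73,500 Hz exceeds it.
Alias = |73,500 − 3×28,000| = |73,500 − 84,000| = 10,500 Hz.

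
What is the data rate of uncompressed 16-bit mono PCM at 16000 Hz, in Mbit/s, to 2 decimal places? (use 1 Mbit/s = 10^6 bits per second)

0.26 Mbit/s

Bit rate = 16,000 × 16 × 1 = 256,000 bits/s.
= 0.26 Mbit/s.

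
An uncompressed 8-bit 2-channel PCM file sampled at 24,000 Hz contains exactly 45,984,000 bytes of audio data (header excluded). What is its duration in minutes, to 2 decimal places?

15.97 minutes

Byte rate = 24,000 × 1 × 2 = 48,000 bytes/s.
Duration = 45,984,000 / 48,000 = 958 s.
958 s / 60 = 15.97 minutes.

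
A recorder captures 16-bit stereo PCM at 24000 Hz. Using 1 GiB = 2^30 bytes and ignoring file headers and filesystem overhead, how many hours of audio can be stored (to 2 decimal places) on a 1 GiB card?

3.11 hours

Uncompressed byte rate = 24,000 × 2 × 2 = 96,000 bytes/s.
Capacity = 1 × 1,073,741,824 = 1,073,741,824 bytes.
1,073,741,824 / 96,000 ≈ 11184.81 s → 3.11 hours.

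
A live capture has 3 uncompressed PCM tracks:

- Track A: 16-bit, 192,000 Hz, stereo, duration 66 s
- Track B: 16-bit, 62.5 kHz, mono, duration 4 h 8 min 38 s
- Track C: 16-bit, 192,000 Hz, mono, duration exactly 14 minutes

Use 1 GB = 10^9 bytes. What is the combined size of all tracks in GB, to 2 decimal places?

Track A: 192,000 × 66 × 2 × 2 = 50,688,000 bytes.
Track B: 4 h 8 min 38 s = 14,918 s; 62,500 × 14,918 × 2 × 1 = 1,864,750,000 bytes.
Track C: exactly 14 minutes = 840 s; 192,000 × 840 × 2 × 1 = 322,560,000 bytes.
Total = 2,237,998,000 bytes = 2.24 GB.

2.24 GB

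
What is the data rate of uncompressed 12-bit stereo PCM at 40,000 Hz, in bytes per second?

120,000 bytes/s

Bit rate = 40,000 × 12 × 2 = 960,000 bits/s.
960,000 / 8 = 120,000 bytes/s.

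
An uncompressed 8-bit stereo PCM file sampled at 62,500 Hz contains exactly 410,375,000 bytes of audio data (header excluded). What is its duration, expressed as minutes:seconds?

54:43

Byte rate = 62,500 × 1 × 2 = 125,000 bytes/s.
Duration = 410,375,000 / 125,000 = 3,283 s.
3,283 s = 54:43.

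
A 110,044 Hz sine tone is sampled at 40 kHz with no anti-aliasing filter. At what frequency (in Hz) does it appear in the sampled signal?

Nyquist = 40,000/2 = 20,000 Hz; 110,044 Hz exceeds it.
Alias = |110,044 − 3×40,000| = |110,044 − 120,000| = 9,956 Hz.

9,956 Hz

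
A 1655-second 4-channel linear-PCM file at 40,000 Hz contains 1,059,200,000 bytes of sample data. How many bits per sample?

Bytes per sample = 1,059,200,000 / (40,000 × 1,655 × 4) = 1,059,200,000 / 264,800,000 = 4.
Bit depth = 4 × 8 = 32 bits.

32 bits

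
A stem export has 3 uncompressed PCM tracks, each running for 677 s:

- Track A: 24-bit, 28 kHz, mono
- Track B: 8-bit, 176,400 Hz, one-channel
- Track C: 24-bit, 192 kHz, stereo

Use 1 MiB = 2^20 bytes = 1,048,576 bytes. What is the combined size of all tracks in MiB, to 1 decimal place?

Track A: 28,000 × 677 × 3 × 1 = 56,868,000 bytes.
Track B: 176,400 × 677 × 1 × 1 = 119,422,800 bytes.
Track C: 192,000 × 677 × 3 × 2 = 779,904,000 bytes.
Total = 956,194,800 bytes = 911.9 MiB.

911.9 MiB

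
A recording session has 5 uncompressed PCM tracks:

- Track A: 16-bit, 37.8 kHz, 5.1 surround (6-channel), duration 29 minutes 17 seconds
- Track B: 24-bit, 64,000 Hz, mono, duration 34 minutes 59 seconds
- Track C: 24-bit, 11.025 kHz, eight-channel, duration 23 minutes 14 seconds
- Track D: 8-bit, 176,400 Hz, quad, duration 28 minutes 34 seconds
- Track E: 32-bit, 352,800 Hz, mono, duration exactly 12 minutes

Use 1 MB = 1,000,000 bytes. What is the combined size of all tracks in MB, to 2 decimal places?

Track A: 29 minutes 17 seconds = 1,757 s; 37,800 × 1,757 × 2 × 6 = 796,975,200 bytes.
Track B: 34 minutes 59 seconds = 2,099 s; 64,000 × 2,099 × 3 × 1 = 403,008,000 bytes.
Track C: 23 minutes 14 seconds = 1,394 s; 11,025 × 1,394 × 3 × 8 = 368,852,400 bytes.
Track D: 28 minutes 34 seconds = 1,714 s; 176,400 × 1,714 × 1 × 4 = 1,209,398,400 bytes.
Track E: exactly 12 minutes = 720 s; 352,800 × 720 × 4 × 1 = 1,016,064,000 bytes.
Total = 3,794,298,000 bytes = 3794.30 MB.

3794.30 MB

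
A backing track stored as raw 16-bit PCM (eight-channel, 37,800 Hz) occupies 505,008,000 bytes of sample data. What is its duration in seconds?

835 seconds

Byte rate = 37,800 × 2 × 8 = 604,800 bytes/s.
Duration = 505,008,000 / 604,800 = 835 s.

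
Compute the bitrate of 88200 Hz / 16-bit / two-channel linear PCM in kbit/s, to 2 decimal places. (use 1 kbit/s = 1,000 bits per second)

2822.40 kbit/s

Bit rate = 88,200 × 16 × 2 = 2,822,400 bits/s.
= 2822.40 kbit/s.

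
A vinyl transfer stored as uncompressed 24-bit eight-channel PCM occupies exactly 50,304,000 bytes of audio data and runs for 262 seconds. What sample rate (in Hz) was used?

8,000 Hz

Bytes = sample_rate × seconds × bytes_per_sample × channels.
sample_rate = 50,304,000 / (262 × 3 × 8) = 50,304,000 / 6,288 = 8,000 Hz.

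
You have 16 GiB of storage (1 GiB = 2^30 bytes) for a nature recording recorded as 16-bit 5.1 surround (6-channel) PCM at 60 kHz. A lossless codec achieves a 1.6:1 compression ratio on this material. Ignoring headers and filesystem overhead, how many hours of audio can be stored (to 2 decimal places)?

10.60 hours

Uncompressed byte rate = 60,000 × 2 × 6 = 720,000 bytes/s.
After 1.6:1 compression, effective rate ≈ 450000 bytes/s.
Capacity = 16 × 1,073,741,824 = 17,179,869,184 bytes.
17,179,869,184 / effective rate ≈ 38177.49 s → 10.60 hours.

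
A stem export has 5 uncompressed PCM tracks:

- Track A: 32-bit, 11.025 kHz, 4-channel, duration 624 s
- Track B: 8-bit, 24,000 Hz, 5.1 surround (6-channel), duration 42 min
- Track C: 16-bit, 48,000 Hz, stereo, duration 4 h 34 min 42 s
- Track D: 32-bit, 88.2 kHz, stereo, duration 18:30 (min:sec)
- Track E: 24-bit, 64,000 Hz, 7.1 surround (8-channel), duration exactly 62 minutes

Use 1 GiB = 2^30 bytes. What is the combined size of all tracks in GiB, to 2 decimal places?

9.44 GiB

Track A: 11,025 × 624 × 4 × 4 = 110,073,600 bytes.
Track B: 42 min = 2,520 s; 24,000 × 2,520 × 1 × 6 = 362,880,000 bytes.
Track C: 4 h 34 min 42 s = 16,482 s; 48,000 × 16,482 × 2 × 2 = 3,164,544,000 bytes.
Track D: 18:30 (min:sec) = 1,110 s; 88,200 × 1,110 × 4 × 2 = 783,216,000 bytes.
Track E: exactly 62 minutes = 3,720 s; 64,000 × 3,720 × 3 × 8 = 5,713,920,000 bytes.
Total = 10,134,633,600 bytes = 9.44 GiB.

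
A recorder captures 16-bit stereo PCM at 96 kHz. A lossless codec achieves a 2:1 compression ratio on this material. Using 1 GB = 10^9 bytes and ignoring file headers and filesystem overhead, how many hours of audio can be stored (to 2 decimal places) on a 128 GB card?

185.19 hours

Uncompressed byte rate = 96,000 × 2 × 2 = 384,000 bytes/s.
After 2:1 compression, effective rate ≈ 192000 bytes/s.
Capacity = 128 × 1,000,000,000 = 128,000,000,000 bytes.
128,000,000,000 / effective rate ≈ 666666.67 s → 185.19 hours.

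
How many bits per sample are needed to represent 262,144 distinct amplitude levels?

log2(262,144) = 18.

18 bits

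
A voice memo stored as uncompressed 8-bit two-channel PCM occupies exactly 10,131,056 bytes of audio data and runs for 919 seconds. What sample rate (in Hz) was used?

Bytes = sample_rate × seconds × bytes_per_sample × channels.
sample_rate = 10,131,056 / (919 × 1 × 2) = 10,131,056 / 1,838 = 5,512 Hz.

5,512 Hz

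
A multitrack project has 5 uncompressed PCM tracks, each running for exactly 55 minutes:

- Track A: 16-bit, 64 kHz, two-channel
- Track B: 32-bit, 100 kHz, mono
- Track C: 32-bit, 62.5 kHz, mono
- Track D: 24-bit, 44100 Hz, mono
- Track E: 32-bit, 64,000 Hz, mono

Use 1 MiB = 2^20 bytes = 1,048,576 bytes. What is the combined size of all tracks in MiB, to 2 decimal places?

4073.32 MiB

exactly 55 minutes = 3,300 s.
Track A: 64,000 × 3,300 × 2 × 2 = 844,800,000 bytes.
Track B: 100,000 × 3,300 × 4 × 1 = 1,320,000,000 bytes.
Track C: 62,500 × 3,300 × 4 × 1 = 825,000,000 bytes.
Track D: 44,100 × 3,300 × 3 × 1 = 436,590,000 bytes.
Track E: 64,000 × 3,300 × 4 × 1 = 844,800,000 bytes.
Total = 4,271,190,000 bytes = 4073.32 MiB.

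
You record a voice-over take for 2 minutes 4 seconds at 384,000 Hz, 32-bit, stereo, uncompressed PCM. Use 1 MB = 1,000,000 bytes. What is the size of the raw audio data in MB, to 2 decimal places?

Duration = 2 minutes 4 seconds = 124 s.
Bytes = 384,000 samples/s × 124 s × 4 bytes/sample × 2 ch = 380,928,000 bytes.
380,928,000 / 1,000,000 = 380.93 MB.

380.93 MB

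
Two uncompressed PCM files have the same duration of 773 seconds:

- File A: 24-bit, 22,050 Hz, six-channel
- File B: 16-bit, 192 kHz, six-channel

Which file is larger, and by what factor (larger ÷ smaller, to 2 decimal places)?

File A: 22,050 × 3 × 6 = 396,900 bytes/s.
File B: 192,000 × 2 × 6 = 2,304,000 bytes/s.
File B is larger; ratio = 1,780,992,000 / 306,803,700 = 5.80.

File B, by a factor of 5.80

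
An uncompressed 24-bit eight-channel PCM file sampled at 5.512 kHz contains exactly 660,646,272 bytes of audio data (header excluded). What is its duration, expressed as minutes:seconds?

83:14

Byte rate = 5,512 × 3 × 8 = 132,288 bytes/s.
Duration = 660,646,272 / 132,288 = 4,994 s.
4,994 s = 83:14.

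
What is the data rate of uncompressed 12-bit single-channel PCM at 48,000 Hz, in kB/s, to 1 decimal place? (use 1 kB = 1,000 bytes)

Bit rate = 48,000 × 12 × 1 = 576,000 bits/s.
576,000 / 8 = 72,000 B/s = 72.0 kB/s.

72.0 kB/s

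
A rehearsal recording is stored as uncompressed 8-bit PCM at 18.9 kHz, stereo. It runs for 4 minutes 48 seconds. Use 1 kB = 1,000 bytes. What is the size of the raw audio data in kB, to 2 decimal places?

Duration = 4 minutes 48 seconds = 288 s.
Bytes = 18,900 samples/s × 288 s × 1 bytes/sample × 2 ch = 10,886,400 bytes.
10,886,400 / 1,000 = 10886.40 kB.

10886.40 kB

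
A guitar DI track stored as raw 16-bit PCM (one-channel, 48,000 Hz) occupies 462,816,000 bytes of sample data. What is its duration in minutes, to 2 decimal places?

80.35 minutes

Byte rate = 48,000 × 2 × 1 = 96,000 bytes/s.
Duration = 462,816,000 / 96,000 = 4,821 s.
4,821 s / 60 = 80.35 minutes.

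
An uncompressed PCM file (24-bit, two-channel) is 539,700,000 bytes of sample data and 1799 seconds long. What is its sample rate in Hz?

50,000 Hz

Bytes = sample_rate × seconds × bytes_per_sample × channels.
sample_rate = 539,700,000 / (1,799 × 3 × 2) = 539,700,000 / 10,794 = 50,000 Hz.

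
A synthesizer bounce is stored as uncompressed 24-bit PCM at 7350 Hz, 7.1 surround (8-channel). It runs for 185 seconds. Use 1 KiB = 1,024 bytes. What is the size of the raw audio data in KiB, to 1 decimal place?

31869.1 KiB

Bytes = 7,350 samples/s × 185 s × 3 bytes/sample × 8 ch = 32,634,000 bytes.
32,634,000 / 1,024 = 31869.1 KiB.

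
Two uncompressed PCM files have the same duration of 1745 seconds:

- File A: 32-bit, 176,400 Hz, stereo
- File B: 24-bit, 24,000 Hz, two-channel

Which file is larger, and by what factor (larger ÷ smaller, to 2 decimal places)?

File A: 176,400 × 4 × 2 = 1,411,200 bytes/s.
File B: 24,000 × 3 × 2 = 144,000 bytes/s.
File A is larger; ratio = 2,462,544,000 / 251,280,000 = 9.80.

File A, by a factor of 9.80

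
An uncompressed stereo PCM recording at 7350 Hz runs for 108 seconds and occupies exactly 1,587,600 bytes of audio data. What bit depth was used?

Bytes per sample = 1,587,600 / (7,350 × 108 × 2) = 1,587,600 / 1,587,600 = 1.
Bit depth = 1 × 8 = 8 bits.

8 bits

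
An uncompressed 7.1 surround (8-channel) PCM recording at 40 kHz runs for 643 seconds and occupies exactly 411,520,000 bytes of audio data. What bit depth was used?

16 bits

Bytes per sample = 411,520,000 / (40,000 × 643 × 8) = 411,520,000 / 205,760,000 = 2.
Bit depth = 2 × 8 = 16 bits.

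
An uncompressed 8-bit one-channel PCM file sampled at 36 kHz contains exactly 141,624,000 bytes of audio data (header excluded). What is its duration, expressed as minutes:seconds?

Byte rate = 36,000 × 1 × 1 = 36,000 bytes/s.
Duration = 141,624,000 / 36,000 = 3,934 s.
3,934 s = 65:34.

65:34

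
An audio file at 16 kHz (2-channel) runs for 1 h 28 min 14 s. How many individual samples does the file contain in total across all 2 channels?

169,408,000 samples

1 h 28 min 14 s = 5,294 s.
16,000 × 5,294 s × 2 ch = 169,408,000 samples.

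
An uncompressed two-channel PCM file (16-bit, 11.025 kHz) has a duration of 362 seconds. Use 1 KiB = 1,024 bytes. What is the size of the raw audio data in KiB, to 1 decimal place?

15590.0 KiB

Bytes = 11,025 samples/s × 362 s × 2 bytes/sample × 2 ch = 15,964,200 bytes.
15,964,200 / 1,024 = 15590.0 KiB.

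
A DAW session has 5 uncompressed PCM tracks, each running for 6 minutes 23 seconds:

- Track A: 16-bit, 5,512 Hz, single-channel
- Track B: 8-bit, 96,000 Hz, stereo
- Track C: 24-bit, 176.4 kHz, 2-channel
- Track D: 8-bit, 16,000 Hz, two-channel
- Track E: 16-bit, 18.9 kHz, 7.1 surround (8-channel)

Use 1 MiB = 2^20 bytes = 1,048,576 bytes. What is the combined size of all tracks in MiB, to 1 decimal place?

582.9 MiB

6 minutes 23 seconds = 383 s.
Track A: 5,512 × 383 × 2 × 1 = 4,222,192 bytes.
Track B: 96,000 × 383 × 1 × 2 = 73,536,000 bytes.
Track C: 176,400 × 383 × 3 × 2 = 405,367,200 bytes.
Track D: 16,000 × 383 × 1 × 2 = 12,256,000 bytes.
Track E: 18,900 × 383 × 2 × 8 = 115,819,200 bytes.
Total = 611,200,592 bytes = 582.9 MiB.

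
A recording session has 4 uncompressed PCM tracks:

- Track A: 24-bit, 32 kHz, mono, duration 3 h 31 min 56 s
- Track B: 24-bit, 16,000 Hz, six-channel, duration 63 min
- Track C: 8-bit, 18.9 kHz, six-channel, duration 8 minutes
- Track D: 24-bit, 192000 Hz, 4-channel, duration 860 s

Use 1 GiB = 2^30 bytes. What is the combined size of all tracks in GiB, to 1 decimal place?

4.0 GiB

Track A: 3 h 31 min 56 s = 12,716 s; 32,000 × 12,716 × 3 × 1 = 1,220,736,000 bytes.
Track B: 63 min = 3,780 s; 16,000 × 3,780 × 3 × 6 = 1,088,640,000 bytes.
Track C: 8 minutes = 480 s; 18,900 × 480 × 1 × 6 = 54,432,000 bytes.
Track D: 192,000 × 860 × 3 × 4 = 1,981,440,000 bytes.
Total = 4,345,248,000 bytes = 4.0 GiB.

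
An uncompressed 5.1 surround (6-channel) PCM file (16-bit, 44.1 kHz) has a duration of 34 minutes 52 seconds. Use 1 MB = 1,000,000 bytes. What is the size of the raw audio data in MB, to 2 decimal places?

Duration = 34 minutes 52 seconds = 2,092 s.
Bytes = 44,100 samples/s × 2,092 s × 2 bytes/sample × 6 ch = 1,107,086,400 bytes.
1,107,086,400 / 1,000,000 = 1107.09 MB.

1107.09 MB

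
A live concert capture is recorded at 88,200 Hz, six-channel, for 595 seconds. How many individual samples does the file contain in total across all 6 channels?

88,200 × 595 s × 6 ch = 314,874,000 samples.

314,874,000 samples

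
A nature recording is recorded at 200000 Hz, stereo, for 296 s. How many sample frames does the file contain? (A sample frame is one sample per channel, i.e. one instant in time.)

200,000 samples/s × 296 s = 59,200,000 frames.

59,200,000 sample frames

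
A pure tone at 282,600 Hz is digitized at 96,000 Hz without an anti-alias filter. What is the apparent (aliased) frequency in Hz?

Nyquist = 96,000/2 = 48,000 Hz; 282,600 Hz exceeds it.
Alias = |282,600 − 3×96,000| = |282,600 − 288,000| = 5,400 Hz.

5,400 Hz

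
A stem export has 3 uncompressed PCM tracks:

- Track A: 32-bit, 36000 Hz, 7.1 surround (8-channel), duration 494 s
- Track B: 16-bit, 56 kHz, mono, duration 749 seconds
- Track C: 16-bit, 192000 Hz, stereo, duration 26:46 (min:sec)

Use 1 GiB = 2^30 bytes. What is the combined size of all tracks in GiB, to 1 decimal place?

1.8 GiB

Track A: 36,000 × 494 × 4 × 8 = 569,088,000 bytes.
Track B: 56,000 × 749 × 2 × 1 = 83,888,000 bytes.
Track C: 26:46 (min:sec) = 1,606 s; 192,000 × 1,606 × 2 × 2 = 1,233,408,000 bytes.
Total = 1,886,384,000 bytes = 1.8 GiB.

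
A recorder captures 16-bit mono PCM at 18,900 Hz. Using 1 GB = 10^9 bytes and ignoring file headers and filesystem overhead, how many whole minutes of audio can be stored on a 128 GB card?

56,437 minutes

Uncompressed byte rate = 18,900 × 2 × 1 = 37,800 bytes/s.
Capacity = 128 × 1,000,000,000 = 128,000,000,000 bytes.
128,000,000,000 / 37,800 ≈ 3386243.39 s → 56,437 minutes.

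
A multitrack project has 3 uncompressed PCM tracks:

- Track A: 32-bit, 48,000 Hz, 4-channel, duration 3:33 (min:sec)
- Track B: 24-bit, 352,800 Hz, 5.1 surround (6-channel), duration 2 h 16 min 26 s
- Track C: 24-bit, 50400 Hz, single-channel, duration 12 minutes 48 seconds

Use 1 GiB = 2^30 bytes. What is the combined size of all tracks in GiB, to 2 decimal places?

Track A: 3:33 (min:sec) = 213 s; 48,000 × 213 × 4 × 4 = 163,584,000 bytes.
Track B: 2 h 16 min 26 s = 8,186 s; 352,800 × 8,186 × 3 × 6 = 51,984,374,400 bytes.
Track C: 12 minutes 48 seconds = 768 s; 50,400 × 768 × 3 × 1 = 116,121,600 bytes.
Total = 52,264,080,000 bytes = 48.67 GiB.

48.67 GiB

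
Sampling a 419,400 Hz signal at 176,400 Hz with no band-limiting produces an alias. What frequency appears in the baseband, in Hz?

Nyquist = 176,400/2 = 88,200 Hz; 419,400 Hz exceeds it.
Alias = |419,400 − 2×176,400| = |419,400 − 352,800| = 66,600 Hz.

66,600 Hz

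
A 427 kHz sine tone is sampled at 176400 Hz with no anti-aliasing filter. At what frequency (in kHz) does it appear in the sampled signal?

74.2 kHz

Nyquist = 176,400/2 = 88,200 Hz; 427,000 Hz exceeds it.
Alias = |427,000 − 2×176,400| = |427,000 − 352,800| = 74,200 Hz = 74.2 kHz.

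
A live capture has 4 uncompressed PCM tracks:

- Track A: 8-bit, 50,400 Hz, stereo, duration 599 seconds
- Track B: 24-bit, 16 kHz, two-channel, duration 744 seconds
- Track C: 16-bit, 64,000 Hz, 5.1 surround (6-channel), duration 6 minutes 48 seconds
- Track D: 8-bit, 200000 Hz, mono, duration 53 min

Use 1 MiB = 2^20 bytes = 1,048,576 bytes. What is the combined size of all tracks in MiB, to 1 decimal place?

Track A: 50,400 × 599 × 1 × 2 = 60,379,200 bytes.
Track B: 16,000 × 744 × 3 × 2 = 71,424,000 bytes.
Track C: 6 minutes 48 seconds = 408 s; 64,000 × 408 × 2 × 6 = 313,344,000 bytes.
Track D: 53 min = 3,180 s; 200,000 × 3,180 × 1 × 1 = 636,000,000 bytes.
Total = 1,081,147,200 bytes = 1031.1 MiB.

1031.1 MiB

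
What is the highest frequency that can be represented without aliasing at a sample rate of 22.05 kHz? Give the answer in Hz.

11,025 Hz

Nyquist frequency = sample rate / 2 = 22,050 / 2 = 11,025 Hz.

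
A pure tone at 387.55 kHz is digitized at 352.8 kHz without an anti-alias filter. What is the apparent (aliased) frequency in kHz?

Nyquist = 352,800/2 = 176,400 Hz; 387,550 Hz exceeds it.
Alias = |387,550 − 1×352,800| = |387,550 − 352,800| = 34,750 Hz = 34.75 kHz.

34.75 kHz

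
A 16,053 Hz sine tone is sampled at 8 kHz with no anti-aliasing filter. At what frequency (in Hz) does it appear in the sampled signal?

53 Hz

Nyquist = 8,000/2 = 4,000 Hz; 16,053 Hz exceeds it.
Alias = |16,053 − 2×8,000| = |16,053 − 16,000| = 53 Hz.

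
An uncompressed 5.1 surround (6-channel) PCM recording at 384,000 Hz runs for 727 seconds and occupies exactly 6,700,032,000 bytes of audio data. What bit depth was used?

Bytes per sample = 6,700,032,000 / (384,000 × 727 × 6) = 6,700,032,000 / 1,675,008,000 = 4.
Bit depth = 4 × 8 = 32 bits.

32 bits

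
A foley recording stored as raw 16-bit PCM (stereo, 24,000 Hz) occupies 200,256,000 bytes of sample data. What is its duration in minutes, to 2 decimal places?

34.77 minutes

Byte rate = 24,000 × 2 × 2 = 96,000 bytes/s.
Duration = 200,256,000 / 96,000 = 2,086 s.
2,086 s / 60 = 34.77 minutes.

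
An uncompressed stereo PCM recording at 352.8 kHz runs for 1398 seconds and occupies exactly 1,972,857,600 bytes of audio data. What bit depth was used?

16 bits

Bytes per sample = 1,972,857,600 / (352,800 × 1,398 × 2) = 1,972,857,600 / 986,428,800 = 2.
Bit depth = 2 × 8 = 16 bits.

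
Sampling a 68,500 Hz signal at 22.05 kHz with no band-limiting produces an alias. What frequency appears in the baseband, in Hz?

Nyquist = 22,050/2 = 11,025 Hz; 68,500 Hz exceeds it.
Alias = |68,500 − 3×22,050| = |68,500 − 66,150| = 2,350 Hz.

2,350 Hz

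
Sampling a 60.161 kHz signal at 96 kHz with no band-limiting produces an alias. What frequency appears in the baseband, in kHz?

Nyquist = 96,000/2 = 48,000 Hz; 60,161 Hz exceeds it.
Alias = |60,161 − 1×96,000| = |60,161 − 96,000| = 35,839 Hz = 35.839 kHz.

35.839 kHz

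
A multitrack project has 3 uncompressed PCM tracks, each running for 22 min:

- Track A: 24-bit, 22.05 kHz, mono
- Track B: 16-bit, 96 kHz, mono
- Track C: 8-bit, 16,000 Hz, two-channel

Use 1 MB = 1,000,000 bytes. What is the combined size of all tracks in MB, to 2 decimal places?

22 min = 1,320 s.
Track A: 22,050 × 1,320 × 3 × 1 = 87,318,000 bytes.
Track B: 96,000 × 1,320 × 2 × 1 = 253,440,000 bytes.
Track C: 16,000 × 1,320 × 1 × 2 = 42,240,000 bytes.
Total = 382,998,000 bytes = 383.00 MB.

383.00 MB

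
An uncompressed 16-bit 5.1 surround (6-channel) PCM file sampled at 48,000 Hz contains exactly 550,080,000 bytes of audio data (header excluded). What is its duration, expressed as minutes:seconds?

15:55

Byte rate = 48,000 × 2 × 6 = 576,000 bytes/s.
Duration = 550,080,000 / 576,000 = 955 s.
955 s = 15:55.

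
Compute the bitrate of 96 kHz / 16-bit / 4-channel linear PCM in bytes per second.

Bit rate = 96,000 × 16 × 4 = 6,144,000 bits/s.
6,144,000 / 8 = 768,000 bytes/s.

768,000 bytes/s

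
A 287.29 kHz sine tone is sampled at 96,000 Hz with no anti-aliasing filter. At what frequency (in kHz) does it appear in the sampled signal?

Nyquist = 96,000/2 = 48,000 Hz; 287,290 Hz exceeds it.
Alias = |287,290 − 3×96,000| = |287,290 − 288,000| = 710 Hz = 0.71 kHz.

0.71 kHz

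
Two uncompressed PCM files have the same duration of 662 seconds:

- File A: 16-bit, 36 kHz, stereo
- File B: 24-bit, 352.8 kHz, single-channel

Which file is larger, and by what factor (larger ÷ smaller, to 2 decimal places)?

File A: 36,000 × 2 × 2 = 144,000 bytes/s.
File B: 352,800 × 3 × 1 = 1,058,400 bytes/s.
File B is larger; ratio = 700,660,800 / 95,328,000 = 7.35.

File B, by a factor of 7.35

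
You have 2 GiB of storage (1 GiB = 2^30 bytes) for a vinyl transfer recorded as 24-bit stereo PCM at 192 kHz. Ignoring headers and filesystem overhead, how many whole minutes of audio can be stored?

31 minutes

Uncompressed byte rate = 192,000 × 3 × 2 = 1,152,000 bytes/s.
Capacity = 2 × 1,073,741,824 = 2,147,483,648 bytes.
2,147,483,648 / 1,152,000 ≈ 1864.14 s → 31 minutes.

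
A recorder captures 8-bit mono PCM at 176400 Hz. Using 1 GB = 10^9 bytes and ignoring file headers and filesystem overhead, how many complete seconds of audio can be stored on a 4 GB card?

22,675 seconds

Uncompressed byte rate = 176,400 × 1 × 1 = 176,400 bytes/s.
Capacity = 4 × 1,000,000,000 = 4,000,000,000 bytes.
4,000,000,000 / 176,400 ≈ 22675.74 s → 22,675 seconds.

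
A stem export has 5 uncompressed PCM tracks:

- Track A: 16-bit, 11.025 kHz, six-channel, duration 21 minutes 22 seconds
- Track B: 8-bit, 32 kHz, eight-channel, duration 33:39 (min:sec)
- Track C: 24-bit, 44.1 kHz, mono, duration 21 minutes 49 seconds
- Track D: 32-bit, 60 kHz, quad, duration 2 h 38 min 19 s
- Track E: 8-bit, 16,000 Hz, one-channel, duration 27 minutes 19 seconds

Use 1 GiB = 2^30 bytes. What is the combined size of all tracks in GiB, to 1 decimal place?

Track A: 21 minutes 22 seconds = 1,282 s; 11,025 × 1,282 × 2 × 6 = 169,608,600 bytes.
Track B: 33:39 (min:sec) = 2,019 s; 32,000 × 2,019 × 1 × 8 = 516,864,000 bytes.
Track C: 21 minutes 49 seconds = 1,309 s; 44,100 × 1,309 × 3 × 1 = 173,180,700 bytes.
Track D: 2 h 38 min 19 s = 9,499 s; 60,000 × 9,499 × 4 × 4 = 9,119,040,000 bytes.
Track E: 27 minutes 19 seconds = 1,639 s; 16,000 × 1,639 × 1 × 1 = 26,224,000 bytes.
Total = 10,004,917,300 bytes = 9.3 GiB.

9.3 GiB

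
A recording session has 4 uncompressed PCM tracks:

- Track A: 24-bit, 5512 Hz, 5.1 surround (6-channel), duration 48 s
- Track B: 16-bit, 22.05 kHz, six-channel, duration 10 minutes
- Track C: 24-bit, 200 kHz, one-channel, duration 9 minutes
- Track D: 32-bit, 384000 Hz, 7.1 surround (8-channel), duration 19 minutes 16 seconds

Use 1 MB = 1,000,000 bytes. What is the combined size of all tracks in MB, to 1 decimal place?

14692.5 MB

Track A: 5,512 × 48 × 3 × 6 = 4,762,368 bytes.
Track B: 10 minutes = 600 s; 22,050 × 600 × 2 × 6 = 158,760,000 bytes.
Track C: 9 minutes = 540 s; 200,000 × 540 × 3 × 1 = 324,000,000 bytes.
Track D: 19 minutes 16 seconds = 1,156 s; 384,000 × 1,156 × 4 × 8 = 14,204,928,000 bytes.
Total = 14,692,450,368 bytes = 14692.5 MB.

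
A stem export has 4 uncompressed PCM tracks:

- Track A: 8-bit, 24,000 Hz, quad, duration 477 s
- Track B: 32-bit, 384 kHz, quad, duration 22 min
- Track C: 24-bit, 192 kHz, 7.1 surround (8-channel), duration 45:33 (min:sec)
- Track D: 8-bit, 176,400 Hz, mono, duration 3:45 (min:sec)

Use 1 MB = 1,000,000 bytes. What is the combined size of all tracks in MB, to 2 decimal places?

Track A: 24,000 × 477 × 1 × 4 = 45,792,000 bytes.
Track B: 22 min = 1,320 s; 384,000 × 1,320 × 4 × 4 = 8,110,080,000 bytes.
Track C: 45:33 (min:sec) = 2,733 s; 192,000 × 2,733 × 3 × 8 = 12,593,664,000 bytes.
Track D: 3:45 (min:sec) = 225 s; 176,400 × 225 × 1 × 1 = 39,690,000 bytes.
Total = 20,789,226,000 bytes = 20789.23 MB.

20789.23 MB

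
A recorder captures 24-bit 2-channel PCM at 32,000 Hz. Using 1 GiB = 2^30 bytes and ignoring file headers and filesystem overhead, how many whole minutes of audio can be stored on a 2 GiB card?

186 minutes

Uncompressed byte rate = 32,000 × 3 × 2 = 192,000 bytes/s.
Capacity = 2 × 1,073,741,824 = 2,147,483,648 bytes.
2,147,483,648 / 192,000 ≈ 11184.81 s → 186 minutes.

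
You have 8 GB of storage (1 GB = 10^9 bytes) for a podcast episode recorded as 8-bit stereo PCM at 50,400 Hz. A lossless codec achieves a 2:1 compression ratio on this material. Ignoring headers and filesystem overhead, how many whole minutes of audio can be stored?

Uncompressed byte rate = 50,400 × 1 × 2 = 100,800 bytes/s.
After 2:1 compression, effective rate ≈ 50400 bytes/s.
Capacity = 8 × 1,000,000,000 = 8,000,000,000 bytes.
8,000,000,000 / effective rate ≈ 158730.16 s → 2,645 minutes.

2,645 minutes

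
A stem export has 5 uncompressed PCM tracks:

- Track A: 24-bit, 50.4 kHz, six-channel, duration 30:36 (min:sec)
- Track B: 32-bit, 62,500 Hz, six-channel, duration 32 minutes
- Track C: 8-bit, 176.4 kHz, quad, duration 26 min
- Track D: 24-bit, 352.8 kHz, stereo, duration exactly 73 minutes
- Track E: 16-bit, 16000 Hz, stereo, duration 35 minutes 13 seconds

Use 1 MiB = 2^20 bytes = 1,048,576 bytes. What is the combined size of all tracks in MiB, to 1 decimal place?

Track A: 30:36 (min:sec) = 1,836 s; 50,400 × 1,836 × 3 × 6 = 1,665,619,200 bytes.
Track B: 32 minutes = 1,920 s; 62,500 × 1,920 × 4 × 6 = 2,880,000,000 bytes.
Track C: 26 min = 1,560 s; 176,400 × 1,560 × 1 × 4 = 1,100,736,000 bytes.
Track D: exactly 73 minutes = 4,380 s; 352,800 × 4,380 × 3 × 2 = 9,271,584,000 bytes.
Track E: 35 minutes 13 seconds = 2,113 s; 16,000 × 2,113 × 2 × 2 = 135,232,000 bytes.
Total = 15,053,171,200 bytes = 14355.8 MiB.

14355.8 MiB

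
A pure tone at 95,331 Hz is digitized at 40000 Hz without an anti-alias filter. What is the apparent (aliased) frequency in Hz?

Nyquist = 40,000/2 = 20,000 Hz; 95,331 Hz exceeds it.
Alias = |95,331 − 2×40,000| = |95,331 − 80,000| = 15,331 Hz.

15,331 Hz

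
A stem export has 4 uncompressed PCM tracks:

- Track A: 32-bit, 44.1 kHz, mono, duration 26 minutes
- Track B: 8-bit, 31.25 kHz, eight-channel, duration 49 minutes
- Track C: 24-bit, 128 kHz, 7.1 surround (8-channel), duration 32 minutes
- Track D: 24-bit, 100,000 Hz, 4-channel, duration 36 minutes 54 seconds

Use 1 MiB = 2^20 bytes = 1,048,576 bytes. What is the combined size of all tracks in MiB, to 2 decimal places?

9122.11 MiB

Track A: 26 minutes = 1,560 s; 44,100 × 1,560 × 4 × 1 = 275,184,000 bytes.
Track B: 49 minutes = 2,940 s; 31,250 × 2,940 × 1 × 8 = 735,000,000 bytes.
Track C: 32 minutes = 1,920 s; 128,000 × 1,920 × 3 × 8 = 5,898,240,000 bytes.
Track D: 36 minutes 54 seconds = 2,214 s; 100,000 × 2,214 × 3 × 4 = 2,656,800,000 bytes.
Total = 9,565,224,000 bytes = 9122.11 MiB.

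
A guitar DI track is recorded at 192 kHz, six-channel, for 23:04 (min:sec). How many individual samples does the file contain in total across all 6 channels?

1,594,368,000 samples

23:04 (min:sec) = 1,384 s.
192,000 × 1,384 s × 6 ch = 1,594,368,000 samples.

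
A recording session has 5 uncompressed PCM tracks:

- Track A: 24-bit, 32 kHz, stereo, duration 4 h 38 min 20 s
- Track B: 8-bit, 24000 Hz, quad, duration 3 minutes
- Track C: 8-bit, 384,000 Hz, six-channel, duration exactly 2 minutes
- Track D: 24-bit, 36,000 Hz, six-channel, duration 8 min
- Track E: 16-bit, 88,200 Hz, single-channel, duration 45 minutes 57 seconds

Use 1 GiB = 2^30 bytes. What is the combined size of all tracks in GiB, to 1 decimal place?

Track A: 4 h 38 min 20 s = 16,700 s; 32,000 × 16,700 × 3 × 2 = 3,206,400,000 bytes.
Track B: 3 minutes = 180 s; 24,000 × 180 × 1 × 4 = 17,280,000 bytes.
Track C: exactly 2 minutes = 120 s; 384,000 × 120 × 1 × 6 = 276,480,000 bytes.
Track D: 8 min = 480 s; 36,000 × 480 × 3 × 6 = 311,040,000 bytes.
Track E: 45 minutes 57 seconds = 2,757 s; 88,200 × 2,757 × 2 × 1 = 486,334,800 bytes.
Total = 4,297,534,800 bytes = 4.0 GiB.

4.0 GiB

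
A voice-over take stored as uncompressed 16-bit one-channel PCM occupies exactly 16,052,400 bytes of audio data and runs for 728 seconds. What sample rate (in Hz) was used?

Bytes = sample_rate × seconds × bytes_per_sample × channels.
sample_rate = 16,052,400 / (728 × 2 × 1) = 16,052,400 / 1,456 = 11,025 Hz.

11,025 Hz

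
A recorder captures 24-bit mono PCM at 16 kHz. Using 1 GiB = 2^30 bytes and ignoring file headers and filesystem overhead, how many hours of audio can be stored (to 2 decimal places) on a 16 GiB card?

99.42 hours

Uncompressed byte rate = 16,000 × 3 × 1 = 48,000 bytes/s.
Capacity = 16 × 1,073,741,824 = 17,179,869,184 bytes.
17,179,869,184 / 48,000 ≈ 357913.94 s → 99.42 hours.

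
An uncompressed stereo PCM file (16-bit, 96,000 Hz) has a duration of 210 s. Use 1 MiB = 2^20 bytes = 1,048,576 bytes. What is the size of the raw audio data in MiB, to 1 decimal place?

Bytes = 96,000 samples/s × 210 s × 2 bytes/sample × 2 ch = 80,640,000 bytes.
80,640,000 / 1,048,576 = 76.9 MiB.

76.9 MiB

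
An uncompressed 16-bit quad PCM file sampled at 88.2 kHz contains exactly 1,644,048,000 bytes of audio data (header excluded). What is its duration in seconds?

2,330 seconds

Byte rate = 88,200 × 2 × 4 = 705,600 bytes/s.
Duration = 1,644,048,000 / 705,600 = 2,330 s.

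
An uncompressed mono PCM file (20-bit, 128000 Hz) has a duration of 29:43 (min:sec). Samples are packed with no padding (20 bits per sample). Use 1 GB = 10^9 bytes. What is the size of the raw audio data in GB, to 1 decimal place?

0.6 GB

Duration = 29:43 (min:sec) = 1,783 s.
Bits = 128,000 × 1,783 × 20 × 1 = 4,564,480,000 bits = 570,560,000 bytes.
570,560,000 / 1,000,000,000 = 0.6 GB.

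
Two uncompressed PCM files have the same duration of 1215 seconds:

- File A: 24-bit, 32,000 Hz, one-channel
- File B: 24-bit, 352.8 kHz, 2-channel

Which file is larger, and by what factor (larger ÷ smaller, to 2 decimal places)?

File B, by a factor of 22.05

File A: 32,000 × 3 × 1 = 96,000 bytes/s.
File B: 352,800 × 3 × 2 = 2,116,800 bytes/s.
File B is larger; ratio = 2,571,912,000 / 116,640,000 = 22.05.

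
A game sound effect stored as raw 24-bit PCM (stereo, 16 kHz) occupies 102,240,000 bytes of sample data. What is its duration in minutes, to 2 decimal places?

Byte rate = 16,000 × 3 × 2 = 96,000 bytes/s.
Duration = 102,240,000 / 96,000 = 1,065 s.
1,065 s / 60 = 17.75 minutes.

17.75 minutes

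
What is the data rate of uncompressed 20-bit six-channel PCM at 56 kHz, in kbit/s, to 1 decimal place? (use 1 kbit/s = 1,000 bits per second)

6720.0 kbit/s

Bit rate = 56,000 × 20 × 6 = 6,720,000 bits/s.
= 6720.0 kbit/s.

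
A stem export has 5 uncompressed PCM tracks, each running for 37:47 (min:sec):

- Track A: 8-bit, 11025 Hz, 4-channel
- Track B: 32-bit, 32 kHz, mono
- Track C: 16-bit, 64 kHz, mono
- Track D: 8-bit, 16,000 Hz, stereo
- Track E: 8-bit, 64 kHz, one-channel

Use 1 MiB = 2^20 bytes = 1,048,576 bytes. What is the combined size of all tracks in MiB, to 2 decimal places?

37:47 (min:sec) = 2,267 s.
Track A: 11,025 × 2,267 × 1 × 4 = 99,974,700 bytes.
Track B: 32,000 × 2,267 × 4 × 1 = 290,176,000 bytes.
Track C: 64,000 × 2,267 × 2 × 1 = 290,176,000 bytes.
Track D: 16,000 × 2,267 × 1 × 2 = 72,544,000 bytes.
Track E: 64,000 × 2,267 × 1 × 1 = 145,088,000 bytes.
Total = 897,958,700 bytes = 856.36 MiB.

856.36 MiB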